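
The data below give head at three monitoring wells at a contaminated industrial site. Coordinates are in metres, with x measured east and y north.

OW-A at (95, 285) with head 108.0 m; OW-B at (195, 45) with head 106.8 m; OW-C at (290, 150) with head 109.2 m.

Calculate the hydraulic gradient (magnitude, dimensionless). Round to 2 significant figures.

Taking OW-A as reference: OW-B−OW-A = (100, -240, -1.2); OW-C−OW-A = (195, -135, +1.2).
Determinant of the coordinate differences = 100·(-135) − 195·(-240) = 33300.
∂h/∂x = [(-1.2)·(-135) − (+1.2)·(-240)] / 33300 = +0.01351
∂h/∂y = [100·(+1.2) − 195·(-1.2)] / 33300 = +0.01063
|∇h| = √(0.01351² + 0.01063²) = 0.01719

0.017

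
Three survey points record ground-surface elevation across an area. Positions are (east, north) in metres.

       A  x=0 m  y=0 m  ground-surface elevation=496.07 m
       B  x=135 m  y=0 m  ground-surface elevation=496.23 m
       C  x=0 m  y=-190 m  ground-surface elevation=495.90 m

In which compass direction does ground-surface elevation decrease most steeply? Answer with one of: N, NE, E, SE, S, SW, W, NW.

∂z/∂x = (496.23 − 496.07) / (135 − 0) = +0.001185
∂z/∂y = (495.90 − 496.07) / (-190 − 0) = +0.0008947
Steepest decrease is along −∇f = (-0.001185 E, -0.0008947 N) → southwest.

SW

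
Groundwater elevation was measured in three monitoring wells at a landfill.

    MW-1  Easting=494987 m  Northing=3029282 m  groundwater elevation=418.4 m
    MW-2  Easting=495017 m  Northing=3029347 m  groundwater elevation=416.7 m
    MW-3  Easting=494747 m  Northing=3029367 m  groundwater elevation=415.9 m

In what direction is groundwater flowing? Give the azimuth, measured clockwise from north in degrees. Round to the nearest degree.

358°

Three-point gradient (reference MW-1): Δ to MW-2 = (30, 65, -1.7), Δ to MW-3 = (-240, 85, -2.5).
∂h/∂x = +0.0009917, ∂h/∂y = -0.02661 (det = 18150).
Flow direction (−∇h) has components (-0.0009917 E, +0.02661 N).
Azimuth = atan2(E, N) = atan2(-0.0009917, +0.02661) = 357.9° ≈ 358°.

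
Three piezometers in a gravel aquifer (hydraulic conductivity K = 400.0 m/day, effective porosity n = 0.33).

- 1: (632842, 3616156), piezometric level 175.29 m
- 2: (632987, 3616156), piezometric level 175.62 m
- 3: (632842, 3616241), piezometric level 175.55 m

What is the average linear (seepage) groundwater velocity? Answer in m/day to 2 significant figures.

4.6 m/day

∂h/∂x = (175.62 − 175.29) / (632987 − 632842) = +0.002276
∂h/∂y = (175.55 − 175.29) / (3616241 − 3616156) = +0.003059
|∇h| = √(0.002276² + 0.003059²) = 0.003813
Seepage velocity v = K·i/n = 400.0 × 0.003813 / 0.33 = 4.622 m/day.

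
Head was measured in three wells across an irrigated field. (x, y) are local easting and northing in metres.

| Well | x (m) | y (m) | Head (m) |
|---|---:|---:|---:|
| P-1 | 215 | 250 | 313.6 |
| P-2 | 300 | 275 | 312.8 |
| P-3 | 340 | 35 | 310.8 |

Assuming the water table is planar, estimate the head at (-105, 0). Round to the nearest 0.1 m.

315.6 m

Differences from P-1: to P-2 (Δx, Δy, Δh) = (85, 25, -0.8); to P-3 = (125, -215, -2.8).
Determinant of the coordinate differences = 85·(-215) − 125·25 = -21400.
∂h/∂x = [(-0.8)·(-215) − (-2.8)·25] / -21400 = -0.01131
∂h/∂y = [85·(-2.8) − 125·(-0.8)] / -21400 = +0.006449
h(-105, 0) = 313.6 + (-0.01131)·(-320) + (+0.006449)·(-250) = 313.6 +3.619 -1.612 = 315.607 m.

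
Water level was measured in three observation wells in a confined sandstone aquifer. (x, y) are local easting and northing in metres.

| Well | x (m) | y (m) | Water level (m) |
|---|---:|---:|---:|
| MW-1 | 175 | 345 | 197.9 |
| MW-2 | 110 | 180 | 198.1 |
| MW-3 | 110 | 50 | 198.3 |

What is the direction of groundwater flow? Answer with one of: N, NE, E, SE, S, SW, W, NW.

NW

Taking MW-1 as reference: MW-2−MW-1 = (-65, -165, +0.2); MW-3−MW-1 = (-65, -295, +0.4).
Determinant of the coordinate differences = (-65)·(-295) − (-65)·(-165) = 8450.
∂h/∂x = [(+0.2)·(-295) − (+0.4)·(-165)] / 8450 = +0.0008284
∂h/∂y = [(-65)·(+0.4) − (-65)·(+0.2)] / 8450 = -0.001538
Flow = −∇h = (-0.0008284 east, +0.001538 north), which points northwest.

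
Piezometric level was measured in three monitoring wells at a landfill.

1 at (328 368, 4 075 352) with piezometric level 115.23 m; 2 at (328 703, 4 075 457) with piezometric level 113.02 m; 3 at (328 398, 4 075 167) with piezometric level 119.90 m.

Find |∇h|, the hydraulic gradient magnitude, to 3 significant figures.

0.0251

Differences from 1: to 2 (Δx, Δy, Δh) = (335, 105, -2.21); to 3 = (30, -185, +4.67).
Determinant of the coordinate differences = 335·(-185) − 30·105 = -65125.
∂h/∂x = [(-2.21)·(-185) − (+4.67)·105] / -65125 = +0.001251
∂h/∂y = [335·(+4.67) − 30·(-2.21)] / -65125 = -0.02504
|∇h| = √(0.001251² + -0.02504²) = 0.02507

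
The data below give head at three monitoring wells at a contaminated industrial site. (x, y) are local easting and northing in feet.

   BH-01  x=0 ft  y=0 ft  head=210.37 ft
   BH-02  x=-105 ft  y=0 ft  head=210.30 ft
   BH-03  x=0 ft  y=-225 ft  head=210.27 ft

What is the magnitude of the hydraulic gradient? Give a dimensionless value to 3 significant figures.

∂h/∂x = (210.30 − 210.37) / (-105 − 0) = +0.0006667
∂h/∂y = (210.27 − 210.37) / (-225 − 0) = +0.0004444
|∇h| = √(0.0006667² + 0.0004444²) = 0.0008012

0.000801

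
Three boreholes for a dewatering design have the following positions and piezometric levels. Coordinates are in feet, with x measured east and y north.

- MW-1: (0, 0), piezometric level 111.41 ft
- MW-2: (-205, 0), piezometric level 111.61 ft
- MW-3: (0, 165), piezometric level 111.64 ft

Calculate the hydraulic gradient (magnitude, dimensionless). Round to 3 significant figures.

0.00170

∂h/∂x = (111.61 − 111.41) / (-205 − 0) = -0.0009756
∂h/∂y = (111.64 − 111.41) / (165 − 0) = +0.001394
|∇h| = √(-0.0009756² + 0.001394²) = 0.001701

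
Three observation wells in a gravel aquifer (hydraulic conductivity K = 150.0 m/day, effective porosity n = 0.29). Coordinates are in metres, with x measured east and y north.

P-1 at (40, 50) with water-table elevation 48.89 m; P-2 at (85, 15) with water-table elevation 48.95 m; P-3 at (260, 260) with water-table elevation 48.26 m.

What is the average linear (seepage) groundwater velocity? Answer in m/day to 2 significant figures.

With h = a·x + b·y + c and P-1 as origin, the differences give:
  45·a + (-35)·b = +0.06
  220·a + 210·b = -0.63
Eliminate b (×210 and ×(-35), subtract): 17150·a = -9.450 → a = ∂h/∂x = -0.0005510
Back-substitute: b = ∂h/∂y = -0.002423.
|∇h| = √(-0.0005510² + -0.002423²) = 0.002485
Seepage velocity v = K·i/n = 150.0 × 0.002485 / 0.29 = 1.285 m/day.

1.3 m/day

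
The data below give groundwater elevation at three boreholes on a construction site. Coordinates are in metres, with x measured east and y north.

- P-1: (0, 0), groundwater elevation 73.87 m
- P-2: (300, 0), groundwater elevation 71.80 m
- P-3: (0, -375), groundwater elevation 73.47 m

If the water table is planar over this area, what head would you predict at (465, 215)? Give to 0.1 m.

70.9 m

∂h/∂x = (71.80 − 73.87) / (300 − 0) = -0.006900
∂h/∂y = (73.47 − 73.87) / (-375 − 0) = +0.001067
h(465, 215) = 73.87 + (-0.006900)·(465) + (+0.001067)·(215) = 73.87 -3.209 +0.229 = 70.891 m.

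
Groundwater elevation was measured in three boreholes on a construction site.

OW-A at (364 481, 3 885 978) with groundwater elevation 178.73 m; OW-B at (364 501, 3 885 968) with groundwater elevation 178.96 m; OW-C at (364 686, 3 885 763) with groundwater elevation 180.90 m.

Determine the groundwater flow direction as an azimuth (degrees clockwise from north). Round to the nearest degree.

With h = a·x + b·y + c and OW-A as origin, the differences give:
  20·a + (-10)·b = +0.23
  205·a + (-215)·b = +2.17
Eliminate b (×(-215) and ×(-10), subtract): -2250·a = -27.750 → a = ∂h/∂x = +0.01233
Back-substitute: b = ∂h/∂y = +0.001667.
Flow direction (−∇h) has components (-0.01233 E, -0.001667 N).
Azimuth = atan2(E, N) = atan2(-0.01233, -0.001667) = 262.3° ≈ 262°.

262°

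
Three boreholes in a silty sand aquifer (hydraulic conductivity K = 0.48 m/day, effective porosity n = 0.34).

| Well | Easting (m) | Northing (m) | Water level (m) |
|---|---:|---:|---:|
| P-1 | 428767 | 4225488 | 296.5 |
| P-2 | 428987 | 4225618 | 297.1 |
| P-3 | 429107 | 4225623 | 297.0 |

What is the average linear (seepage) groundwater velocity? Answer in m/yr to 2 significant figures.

3.4 m/yr

Taking P-1 as reference: P-2−P-1 = (220, 130, +0.6); P-3−P-1 = (340, 135, +0.5).
Determinant of the coordinate differences = 220·135 − 340·130 = -14500.
∂h/∂x = [(+0.6)·135 − (+0.5)·130] / -14500 = -0.001103
∂h/∂y = [220·(+0.5) − 340·(+0.6)] / -14500 = +0.006483
|∇h| = √(-0.001103² + 0.006483²) = 0.006576
Seepage velocity v = K·i/n = 0.48 × 0.006576 / 0.34 = 0.009284 m/day = 3.391 m/yr.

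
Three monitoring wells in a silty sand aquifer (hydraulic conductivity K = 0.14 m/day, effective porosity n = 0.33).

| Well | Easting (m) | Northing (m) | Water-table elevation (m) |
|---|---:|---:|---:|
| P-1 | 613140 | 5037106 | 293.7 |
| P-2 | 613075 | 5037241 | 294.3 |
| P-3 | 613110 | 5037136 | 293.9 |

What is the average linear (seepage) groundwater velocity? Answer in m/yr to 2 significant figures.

Differences from P-1: to P-2 (Δx, Δy, Δh) = (-65, 135, +0.6); to P-3 = (-30, 30, +0.2).
Determinant of the coordinate differences = (-65)·30 − (-30)·135 = 2100.
∂h/∂x = [(+0.6)·30 − (+0.2)·135] / 2100 = -0.004286
∂h/∂y = [(-65)·(+0.2) − (-30)·(+0.6)] / 2100 = +0.002381
|∇h| = √(-0.004286² + 0.002381²) = 0.004903
Seepage velocity v = K·i/n = 0.14 × 0.004903 / 0.33 = 0.00208 m/day = 0.7597 m/yr.

0.76 m/yr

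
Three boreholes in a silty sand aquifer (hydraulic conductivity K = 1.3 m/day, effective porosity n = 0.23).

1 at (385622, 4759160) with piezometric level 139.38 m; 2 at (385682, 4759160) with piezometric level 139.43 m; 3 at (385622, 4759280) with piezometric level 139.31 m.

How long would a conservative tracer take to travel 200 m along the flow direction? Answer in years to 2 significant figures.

95 years

∂h/∂x = (139.43 − 139.38) / (385682 − 385622) = +0.0008333
∂h/∂y = (139.31 − 139.38) / (4759280 − 4759160) = -0.0005833
|∇h| = √(0.0008333² + -0.0005833²) = 0.001017
Seepage velocity v = K·i/n = 1.3 × 0.001017 / 0.23 = 0.005748 m/day.
t = 200 / 0.005748 = 3.479e+04 days = 95.2 years.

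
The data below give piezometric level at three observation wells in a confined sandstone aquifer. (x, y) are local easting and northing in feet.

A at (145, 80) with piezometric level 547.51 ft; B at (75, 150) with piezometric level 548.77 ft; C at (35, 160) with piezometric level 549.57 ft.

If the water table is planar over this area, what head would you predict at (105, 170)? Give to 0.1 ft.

Three-point gradient (reference A): Δ to B = (-70, 70, +1.26), Δ to C = (-110, 80, +2.06).
∂h/∂x = -0.02067, ∂h/∂y = -0.002667 (det = 2100).
h(105, 170) = 547.51 + (-0.02067)·(-40) + (-0.002667)·(90) = 547.51 +0.827 -0.240 = 548.097 ft.

548.1 ft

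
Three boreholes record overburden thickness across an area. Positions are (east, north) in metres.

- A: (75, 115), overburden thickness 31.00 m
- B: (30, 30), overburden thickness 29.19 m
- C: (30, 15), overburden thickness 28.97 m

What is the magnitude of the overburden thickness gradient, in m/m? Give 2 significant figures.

0.019 m/m

Differences from A: to B (Δx, Δy, Δh) = (-45, -85, -1.81); to C = (-45, -100, -2.03).
Determinant of the coordinate differences = (-45)·(-100) − (-45)·(-85) = 675.
∂d/∂x = [(-1.81)·(-100) − (-2.03)·(-85)] / 675 = +0.01252
∂d/∂y = [(-45)·(-2.03) − (-45)·(-1.81)] / 675 = +0.01467
|∇f| = √(0.01252² + 0.01467²) = 0.01929 m/m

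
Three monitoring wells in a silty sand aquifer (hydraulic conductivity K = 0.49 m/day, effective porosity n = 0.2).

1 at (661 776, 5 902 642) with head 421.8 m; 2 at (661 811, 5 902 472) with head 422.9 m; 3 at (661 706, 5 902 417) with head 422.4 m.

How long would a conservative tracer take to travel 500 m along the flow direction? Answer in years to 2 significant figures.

63 years

With h = a·x + b·y + c and 1 as origin, the differences give:
  35·a + (-170)·b = +1.1
  (-70)·a + (-225)·b = +0.6
Eliminate b (×(-225) and ×(-170), subtract): -19775·a = -145.50 → a = ∂h/∂x = +0.007358
Back-substitute: b = ∂h/∂y = -0.004956.
|∇h| = √(0.007358² + -0.004956²) = 0.008871
Seepage velocity v = K·i/n = 0.49 × 0.008871 / 0.2 = 0.02173 m/day.
t = 500 / 0.02173 = 2.301e+04 days = 63 years.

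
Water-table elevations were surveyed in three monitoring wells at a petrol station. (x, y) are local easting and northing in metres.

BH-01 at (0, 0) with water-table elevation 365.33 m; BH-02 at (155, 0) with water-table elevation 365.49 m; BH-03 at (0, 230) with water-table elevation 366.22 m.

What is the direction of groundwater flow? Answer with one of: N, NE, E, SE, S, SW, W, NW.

S

∂h/∂x = (365.49 − 365.33) / (155 − 0) = +0.001032
∂h/∂y = (366.22 − 365.33) / (230 − 0) = +0.003870
Flow = −∇h = (-0.001032 east, -0.003870 north), which points south.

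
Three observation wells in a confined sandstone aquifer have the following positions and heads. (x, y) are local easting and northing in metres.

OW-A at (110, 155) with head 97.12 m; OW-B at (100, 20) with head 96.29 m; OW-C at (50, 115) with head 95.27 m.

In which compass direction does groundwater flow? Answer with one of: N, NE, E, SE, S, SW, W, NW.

Differences from OW-A: to OW-B (Δx, Δy, Δh) = (-10, -135, -0.83); to OW-C = (-60, -40, -1.85).
Determinant of the coordinate differences = (-10)·(-40) − (-60)·(-135) = -7700.
∂h/∂x = [(-0.83)·(-40) − (-1.85)·(-135)] / -7700 = +0.02812
∂h/∂y = [(-10)·(-1.85) − (-60)·(-0.83)] / -7700 = +0.004065
Flow = −∇h = (-0.02812 east, -0.004065 north), which points west.

W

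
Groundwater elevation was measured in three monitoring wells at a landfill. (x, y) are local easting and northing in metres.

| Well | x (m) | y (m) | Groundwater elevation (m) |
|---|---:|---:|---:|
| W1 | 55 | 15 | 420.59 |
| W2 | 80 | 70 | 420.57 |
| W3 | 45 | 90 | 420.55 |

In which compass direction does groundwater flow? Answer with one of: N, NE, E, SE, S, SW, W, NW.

Taking W1 as reference: W2−W1 = (25, 55, -0.02); W3−W1 = (-10, 75, -0.04).
Solve a·Δx + b·Δy = Δh: det = 25·75 − (-10)·55 = 2425.
∂h/∂x = [(-0.02)·75 − (-0.04)·55] / 2425 = +0.0002887
∂h/∂y = [25·(-0.04) − (-10)·(-0.02)] / 2425 = -0.0004948
Flow = −∇h = (-0.0002887 east, +0.0004948 north), which points northwest.

NW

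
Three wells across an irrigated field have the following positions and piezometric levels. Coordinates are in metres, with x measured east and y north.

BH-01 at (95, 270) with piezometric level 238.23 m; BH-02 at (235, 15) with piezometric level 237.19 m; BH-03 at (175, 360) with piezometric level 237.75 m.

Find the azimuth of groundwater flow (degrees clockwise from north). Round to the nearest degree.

094°

With h = a·x + b·y + c and BH-01 as origin, the differences give:
  140·a + (-255)·b = -1.04
  80·a + 90·b = -0.48
Eliminate b (×90 and ×(-255), subtract): 33000·a = -216.000 → a = ∂h/∂x = -0.006545
Back-substitute: b = ∂h/∂y = +0.0004848.
Flow direction (−∇h) has components (+0.006545 E, -0.0004848 N).
Azimuth = atan2(E, N) = atan2(+0.006545, -0.0004848) = 94.2° ≈ 094°.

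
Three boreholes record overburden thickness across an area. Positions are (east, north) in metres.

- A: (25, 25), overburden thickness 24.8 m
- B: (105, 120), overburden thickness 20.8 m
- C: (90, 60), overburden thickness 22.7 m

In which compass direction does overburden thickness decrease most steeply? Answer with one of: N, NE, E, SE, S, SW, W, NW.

Differences from A: to B (Δx, Δy, Δh) = (80, 95, -4.0); to C = (65, 35, -2.1).
Determinant of the coordinate differences = 80·35 − 65·95 = -3375.
∂d/∂x = [(-4.0)·35 − (-2.1)·95] / -3375 = -0.01763
∂d/∂y = [80·(-2.1) − 65·(-4.0)] / -3375 = -0.02726
Steepest decrease is along −∇f = (+0.01763 E, +0.02726 N) → northeast.

NE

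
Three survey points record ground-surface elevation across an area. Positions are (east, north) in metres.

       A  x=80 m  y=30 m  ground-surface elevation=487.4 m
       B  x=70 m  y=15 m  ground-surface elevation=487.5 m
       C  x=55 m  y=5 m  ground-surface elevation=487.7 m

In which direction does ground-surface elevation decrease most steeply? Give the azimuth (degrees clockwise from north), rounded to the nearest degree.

Differences from A: to B (Δx, Δy, Δh) = (-10, -15, +0.1); to C = (-25, -25, +0.3).
Determinant of the coordinate differences = (-10)·(-25) − (-25)·(-15) = -125.
∂z/∂x = [(+0.1)·(-25) − (+0.3)·(-15)] / -125 = -0.01600
∂z/∂y = [(-10)·(+0.3) − (-25)·(+0.1)] / -125 = +0.004000
Steepest decrease is along −∇f: components (+0.01600 E, -0.004000 N).
Azimuth = atan2(+0.01600, -0.004000) = 104.0° ≈ 104°.

104°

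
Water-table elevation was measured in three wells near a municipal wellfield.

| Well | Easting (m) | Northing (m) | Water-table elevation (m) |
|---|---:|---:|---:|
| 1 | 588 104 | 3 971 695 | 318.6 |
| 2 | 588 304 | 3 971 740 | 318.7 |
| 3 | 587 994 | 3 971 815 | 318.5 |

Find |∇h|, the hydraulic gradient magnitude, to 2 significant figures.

0.00065

With h = a·x + b·y + c and 1 as origin, the differences give:
  200·a + 45·b = +0.1
  (-110)·a + 120·b = -0.1
Eliminate b (×120 and ×45, subtract): 28950·a = 16.50 → a = ∂h/∂x = +0.0005699
Back-substitute: b = ∂h/∂y = -0.0003109.
|∇h| = √(0.0005699² + -0.0003109²) = 0.0006492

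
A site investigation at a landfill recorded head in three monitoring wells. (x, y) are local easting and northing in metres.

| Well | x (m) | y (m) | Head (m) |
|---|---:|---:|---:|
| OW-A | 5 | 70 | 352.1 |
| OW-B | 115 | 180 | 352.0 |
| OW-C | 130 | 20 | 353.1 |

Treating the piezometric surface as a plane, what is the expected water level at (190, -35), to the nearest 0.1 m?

Differences from OW-A: to OW-B (Δx, Δy, Δh) = (110, 110, -0.1); to OW-C = (125, -50, +1.0).
Determinant of the coordinate differences = 110·(-50) − 125·110 = -19250.
∂h/∂x = [(-0.1)·(-50) − (+1.0)·110] / -19250 = +0.005455
∂h/∂y = [110·(+1.0) − 125·(-0.1)] / -19250 = -0.006364
h(190, -35) = 352.1 + (+0.005455)·(185) + (-0.006364)·(-105) = 352.1 +1.009 +0.668 = 353.777 m.

353.8 m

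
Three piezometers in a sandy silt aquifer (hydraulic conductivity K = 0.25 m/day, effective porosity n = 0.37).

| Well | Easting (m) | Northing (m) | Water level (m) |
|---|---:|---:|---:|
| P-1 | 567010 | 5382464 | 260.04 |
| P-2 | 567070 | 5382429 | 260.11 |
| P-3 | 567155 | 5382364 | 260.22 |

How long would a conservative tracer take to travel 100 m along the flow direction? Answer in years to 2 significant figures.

390 years

Three-point gradient (reference P-1): Δ to P-2 = (60, -35, +0.07), Δ to P-3 = (145, -100, +0.18).
∂h/∂x = +0.0007568, ∂h/∂y = -0.0007027 (det = -925).
|∇h| = √(0.0007568² + -0.0007027²) = 0.001033
Seepage velocity v = K·i/n = 0.25 × 0.001033 / 0.37 = 0.000698 m/day.
t = 100 / 0.000698 = 1.433e+05 days = 392 years.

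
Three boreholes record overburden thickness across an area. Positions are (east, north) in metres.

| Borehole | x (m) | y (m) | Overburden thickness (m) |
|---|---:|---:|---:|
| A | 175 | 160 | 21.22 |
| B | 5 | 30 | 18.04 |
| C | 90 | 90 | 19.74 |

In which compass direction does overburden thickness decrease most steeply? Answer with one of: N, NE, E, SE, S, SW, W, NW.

Taking A as reference: B−A = (-170, -130, -3.18); C−A = (-85, -70, -1.48).
Solve a·Δx + b·Δy = Δd: det = (-170)·(-70) − (-85)·(-130) = 850.
∂d/∂x = [(-3.18)·(-70) − (-1.48)·(-130)] / 850 = +0.03553
∂d/∂y = [(-170)·(-1.48) − (-85)·(-3.18)] / 850 = -0.02200
Steepest decrease is along −∇f = (-0.03553 E, +0.02200 N) → northwest.

NW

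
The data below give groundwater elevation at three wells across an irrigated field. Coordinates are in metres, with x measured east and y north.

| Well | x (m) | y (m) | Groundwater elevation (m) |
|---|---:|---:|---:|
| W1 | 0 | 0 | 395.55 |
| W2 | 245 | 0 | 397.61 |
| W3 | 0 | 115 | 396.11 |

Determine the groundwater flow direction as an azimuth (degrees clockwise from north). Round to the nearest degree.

∂h/∂x = (397.61 − 395.55) / (245 − 0) = +0.008408
∂h/∂y = (396.11 − 395.55) / (115 − 0) = +0.004870
Flow direction (−∇h) has components (-0.008408 E, -0.004870 N).
Azimuth = atan2(E, N) = atan2(-0.008408, -0.004870) = 239.9° ≈ 240°.

240°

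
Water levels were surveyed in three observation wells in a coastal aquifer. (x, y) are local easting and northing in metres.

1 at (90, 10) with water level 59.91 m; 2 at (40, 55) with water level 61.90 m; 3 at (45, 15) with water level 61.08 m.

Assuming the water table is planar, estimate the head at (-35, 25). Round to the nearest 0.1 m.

63.2 m

With h = a·x + b·y + c and 1 as origin, the differences give:
  (-50)·a + 45·b = +1.99
  (-45)·a + 5·b = +1.17
Eliminate b (×5 and ×45, subtract): 1775·a = -42.700 → a = ∂h/∂x = -0.02406
Back-substitute: b = ∂h/∂y = +0.01749.
h(-35, 25) = 59.91 + (-0.02406)·(-125) + (+0.01749)·(15) = 59.91 +3.007 +0.262 = 63.179 m.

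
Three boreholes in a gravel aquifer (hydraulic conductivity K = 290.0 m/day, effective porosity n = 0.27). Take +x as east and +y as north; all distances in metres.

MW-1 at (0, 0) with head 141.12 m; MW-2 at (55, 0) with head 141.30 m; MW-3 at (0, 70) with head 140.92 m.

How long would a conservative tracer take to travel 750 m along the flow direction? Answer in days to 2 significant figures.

∂h/∂x = (141.30 − 141.12) / (55 − 0) = +0.003273
∂h/∂y = (140.92 − 141.12) / (70 − 0) = -0.002857
|∇h| = √(0.003273² + -0.002857²) = 0.004345
Seepage velocity v = K·i/n = 290.0 × 0.004345 / 0.27 = 4.667 m/day.
t = 750 / 4.667 = 160.7 days.

160 days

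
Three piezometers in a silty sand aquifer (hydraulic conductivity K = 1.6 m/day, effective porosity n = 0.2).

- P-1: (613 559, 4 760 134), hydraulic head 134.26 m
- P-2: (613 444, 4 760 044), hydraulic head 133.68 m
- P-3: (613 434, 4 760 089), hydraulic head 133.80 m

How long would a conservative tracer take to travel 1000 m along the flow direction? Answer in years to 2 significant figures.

Taking P-1 as reference: P-2−P-1 = (-115, -90, -0.58); P-3−P-1 = (-125, -45, -0.46).
Determinant of the coordinate differences = (-115)·(-45) − (-125)·(-90) = -6075.
∂h/∂x = [(-0.58)·(-45) − (-0.46)·(-90)] / -6075 = +0.002519
∂h/∂y = [(-115)·(-0.46) − (-125)·(-0.58)] / -6075 = +0.003226
|∇h| = √(0.002519² + 0.003226²) = 0.004093
Seepage velocity v = K·i/n = 1.6 × 0.004093 / 0.2 = 0.03274 m/day.
t = 1000 / 0.03274 = 3.054e+04 days = 83.6 years.

84 years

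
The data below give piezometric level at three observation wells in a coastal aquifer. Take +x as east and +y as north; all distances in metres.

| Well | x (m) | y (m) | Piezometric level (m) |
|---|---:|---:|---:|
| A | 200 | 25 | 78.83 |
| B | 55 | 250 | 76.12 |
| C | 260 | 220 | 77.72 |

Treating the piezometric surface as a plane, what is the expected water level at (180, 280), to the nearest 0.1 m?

76.7 m

With h = a·x + b·y + c and A as origin, the differences give:
  (-145)·a + 225·b = -2.71
  60·a + 195·b = -1.11
Eliminate b (×195 and ×225, subtract): -41775·a = -278.700 → a = ∂h/∂x = +0.006671
Back-substitute: b = ∂h/∂y = -0.007745.
h(180, 280) = 78.83 + (+0.006671)·(-20) + (-0.007745)·(255) = 78.83 -0.133 -1.975 = 76.722 m.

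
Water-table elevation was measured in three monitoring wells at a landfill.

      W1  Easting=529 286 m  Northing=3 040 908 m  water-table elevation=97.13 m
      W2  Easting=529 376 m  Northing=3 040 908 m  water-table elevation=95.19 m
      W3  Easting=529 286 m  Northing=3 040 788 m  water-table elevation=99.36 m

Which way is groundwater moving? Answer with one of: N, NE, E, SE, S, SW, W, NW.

NE

∂h/∂x = (95.19 − 97.13) / (529376 − 529286) = -0.02156
∂h/∂y = (99.36 − 97.13) / (3040788 − 3040908) = -0.01858
Flow = −∇h = (+0.02156 east, +0.01858 north), which points northeast.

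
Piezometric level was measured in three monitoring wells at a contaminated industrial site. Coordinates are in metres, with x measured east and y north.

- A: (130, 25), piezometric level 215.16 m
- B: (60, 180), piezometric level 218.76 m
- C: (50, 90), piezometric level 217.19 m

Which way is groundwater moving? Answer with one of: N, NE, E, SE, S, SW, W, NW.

With h = a·x + b·y + c and A as origin, the differences give:
  (-70)·a + 155·b = +3.60
  (-80)·a + 65·b = +2.03
Eliminate b (×65 and ×155, subtract): 7850·a = -80.650 → a = ∂h/∂x = -0.01027
Back-substitute: b = ∂h/∂y = +0.01859.
Flow = −∇h = (+0.01027 east, -0.01859 north), which points southeast.

SE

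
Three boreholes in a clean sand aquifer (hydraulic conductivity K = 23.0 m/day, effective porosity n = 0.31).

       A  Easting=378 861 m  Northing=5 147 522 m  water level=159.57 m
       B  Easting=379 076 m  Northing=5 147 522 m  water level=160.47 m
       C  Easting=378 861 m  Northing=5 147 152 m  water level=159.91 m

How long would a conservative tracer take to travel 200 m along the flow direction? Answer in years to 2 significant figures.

∂h/∂x = (160.47 − 159.57) / (379076 − 378861) = +0.004186
∂h/∂y = (159.91 − 159.57) / (5147152 − 5147522) = -0.0009189
|∇h| = √(0.004186² + -0.0009189²) = 0.004286
Seepage velocity v = K·i/n = 23.0 × 0.004286 / 0.31 = 0.318 m/day.
t = 200 / 0.318 = 628.9 days = 1.72 years.

1.7 years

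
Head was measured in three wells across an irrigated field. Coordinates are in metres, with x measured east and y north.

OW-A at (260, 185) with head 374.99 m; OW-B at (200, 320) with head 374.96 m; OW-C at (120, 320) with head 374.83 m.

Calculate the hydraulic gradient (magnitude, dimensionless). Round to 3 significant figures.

With h = a·x + b·y + c and OW-A as origin, the differences give:
  (-60)·a + 135·b = -0.03
  (-140)·a + 135·b = -0.16
Eliminate b (×135 and ×135, subtract): 10800·a = 17.550 → a = ∂h/∂x = +0.001625
Back-substitute: b = ∂h/∂y = +0.0005000.
|∇h| = √(0.001625² + 0.0005000²) = 0.0017

0.00170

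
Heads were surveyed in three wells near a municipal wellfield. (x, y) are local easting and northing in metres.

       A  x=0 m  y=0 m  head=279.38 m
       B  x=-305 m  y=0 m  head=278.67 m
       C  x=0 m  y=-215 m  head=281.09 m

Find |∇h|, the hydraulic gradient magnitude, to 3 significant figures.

0.00829

∂h/∂x = (278.67 − 279.38) / (-305 − 0) = +0.002328
∂h/∂y = (281.09 − 279.38) / (-215 − 0) = -0.007953
|∇h| = √(0.002328² + -0.007953²) = 0.008287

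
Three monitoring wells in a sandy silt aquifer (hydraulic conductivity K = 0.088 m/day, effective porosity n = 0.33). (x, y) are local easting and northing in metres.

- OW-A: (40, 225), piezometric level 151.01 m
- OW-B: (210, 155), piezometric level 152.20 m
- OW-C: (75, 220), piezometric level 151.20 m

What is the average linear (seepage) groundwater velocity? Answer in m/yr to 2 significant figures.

0.72 m/yr

Three-point gradient (reference OW-A): Δ to OW-B = (170, -70, +1.19), Δ to OW-C = (35, -5, +0.19).
∂h/∂x = +0.004594, ∂h/∂y = -0.005844 (det = 1600).
|∇h| = √(0.004594² + -0.005844²) = 0.007434
Seepage velocity v = K·i/n = 0.088 × 0.007434 / 0.33 = 0.001982 m/day = 0.7239 m/yr.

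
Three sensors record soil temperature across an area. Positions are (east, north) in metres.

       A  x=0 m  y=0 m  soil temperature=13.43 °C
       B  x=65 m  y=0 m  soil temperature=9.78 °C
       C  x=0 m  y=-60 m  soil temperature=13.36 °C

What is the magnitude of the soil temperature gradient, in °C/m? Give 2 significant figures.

∂T/∂x = (9.78 − 13.43) / (65 − 0) = -0.05615
∂T/∂y = (13.36 − 13.43) / (-60 − 0) = +0.001167
|∇f| = √(-0.05615² + 0.001167²) = 0.05616 °C/m

0.056 °C/m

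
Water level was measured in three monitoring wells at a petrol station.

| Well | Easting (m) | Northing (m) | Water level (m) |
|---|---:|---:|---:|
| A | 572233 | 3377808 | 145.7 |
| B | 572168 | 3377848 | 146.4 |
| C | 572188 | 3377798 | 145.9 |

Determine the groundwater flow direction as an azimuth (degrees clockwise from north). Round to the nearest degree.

Differences from A: to B (Δx, Δy, Δh) = (-65, 40, +0.7); to C = (-45, -10, +0.2).
Solve a·Δx + b·Δy = Δh: det = (-65)·(-10) − (-45)·40 = 2450.
∂h/∂x = [(+0.7)·(-10) − (+0.2)·40] / 2450 = -0.006122
∂h/∂y = [(-65)·(+0.2) − (-45)·(+0.7)] / 2450 = +0.007551
Flow direction (−∇h) has components (+0.006122 E, -0.007551 N).
Azimuth = atan2(E, N) = atan2(+0.006122, -0.007551) = 141.0° ≈ 141°.

141°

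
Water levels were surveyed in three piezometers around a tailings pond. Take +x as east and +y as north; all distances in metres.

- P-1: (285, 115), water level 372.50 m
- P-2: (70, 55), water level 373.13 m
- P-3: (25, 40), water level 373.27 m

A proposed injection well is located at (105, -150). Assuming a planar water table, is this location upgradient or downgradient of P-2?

Three-point gradient (reference P-1): Δ to P-2 = (-215, -60, +0.63), Δ to P-3 = (-260, -75, +0.77).
∂h/∂x = -0.002000, ∂h/∂y = -0.003333 (det = 525).
Head at (105, -150) = 372.50 + (-0.002000)·(-180) + (-0.003333)·(-265) = 373.74 m.
That is higher than the 373.13 m at P-2, so the point is upgradient.

upgradient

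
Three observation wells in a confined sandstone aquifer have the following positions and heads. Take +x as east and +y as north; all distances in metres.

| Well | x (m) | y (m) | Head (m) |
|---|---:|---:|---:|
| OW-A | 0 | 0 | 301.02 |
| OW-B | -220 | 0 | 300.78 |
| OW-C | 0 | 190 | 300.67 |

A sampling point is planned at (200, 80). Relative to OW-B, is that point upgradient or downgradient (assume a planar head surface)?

∂h/∂x = (300.78 − 301.02) / (-220 − 0) = +0.001091
∂h/∂y = (300.67 − 301.02) / (190 − 0) = -0.001842
Head at (200, 80) = 301.02 + (+0.001091)·(200) + (-0.001842)·(80) = 301.09 m.
That is higher than the 300.78 m at OW-B, so the point is upgradient.

upgradient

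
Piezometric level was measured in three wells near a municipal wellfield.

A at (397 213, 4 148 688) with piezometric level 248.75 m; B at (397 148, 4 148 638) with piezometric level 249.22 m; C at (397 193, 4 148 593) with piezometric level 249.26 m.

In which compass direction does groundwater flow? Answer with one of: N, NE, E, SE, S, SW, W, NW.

NE

With h = a·x + b·y + c and A as origin, the differences give:
  (-65)·a + (-50)·b = +0.47
  (-20)·a + (-95)·b = +0.51
Eliminate b (×(-95) and ×(-50), subtract): 5175·a = -19.150 → a = ∂h/∂x = -0.003700
Back-substitute: b = ∂h/∂y = -0.004589.
Flow = −∇h = (+0.003700 east, +0.004589 north), which points northeast.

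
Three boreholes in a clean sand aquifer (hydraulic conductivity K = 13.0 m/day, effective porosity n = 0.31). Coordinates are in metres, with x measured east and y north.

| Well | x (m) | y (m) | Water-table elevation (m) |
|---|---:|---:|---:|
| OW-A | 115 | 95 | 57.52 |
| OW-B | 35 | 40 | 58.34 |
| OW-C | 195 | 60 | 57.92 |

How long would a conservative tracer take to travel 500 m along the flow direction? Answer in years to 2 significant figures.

2.4 years

With h = a·x + b·y + c and OW-A as origin, the differences give:
  (-80)·a + (-55)·b = +0.82
  80·a + (-35)·b = +0.40
Eliminate b (×(-35) and ×(-55), subtract): 7200·a = -6.700 → a = ∂h/∂x = -0.0009306
Back-substitute: b = ∂h/∂y = -0.01356.
|∇h| = √(-0.0009306² + -0.01356²) = 0.01359
Seepage velocity v = K·i/n = 13.0 × 0.01359 / 0.31 = 0.5699 m/day.
t = 500 / 0.5699 = 877.3 days = 2.4 years.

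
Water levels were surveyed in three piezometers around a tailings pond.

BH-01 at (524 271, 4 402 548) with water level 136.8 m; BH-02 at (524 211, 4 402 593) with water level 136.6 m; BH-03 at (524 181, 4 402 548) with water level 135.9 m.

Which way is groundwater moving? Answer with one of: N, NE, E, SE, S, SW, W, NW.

Taking BH-01 as reference: BH-02−BH-01 = (-60, 45, -0.2); BH-03−BH-01 = (-90, 0, -0.9).
Determinant of the coordinate differences = (-60)·0 − (-90)·45 = 4050.
∂h/∂x = [(-0.2)·0 − (-0.9)·45] / 4050 = +0.01000
∂h/∂y = [(-60)·(-0.9) − (-90)·(-0.2)] / 4050 = +0.008889
Flow = −∇h = (-0.01000 east, -0.008889 north), which points southwest.

SW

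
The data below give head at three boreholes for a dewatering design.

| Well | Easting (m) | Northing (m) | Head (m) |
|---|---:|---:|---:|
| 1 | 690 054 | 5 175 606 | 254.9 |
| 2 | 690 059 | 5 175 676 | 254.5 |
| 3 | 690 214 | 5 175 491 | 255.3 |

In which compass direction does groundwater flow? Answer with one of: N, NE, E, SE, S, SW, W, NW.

With h = a·x + b·y + c and 1 as origin, the differences give:
  5·a + 70·b = -0.4
  160·a + (-115)·b = +0.4
Eliminate b (×(-115) and ×70, subtract): -11775·a = 18.00 → a = ∂h/∂x = -0.001529
Back-substitute: b = ∂h/∂y = -0.005605.
Flow = −∇h = (+0.001529 east, +0.005605 north), which points north.

N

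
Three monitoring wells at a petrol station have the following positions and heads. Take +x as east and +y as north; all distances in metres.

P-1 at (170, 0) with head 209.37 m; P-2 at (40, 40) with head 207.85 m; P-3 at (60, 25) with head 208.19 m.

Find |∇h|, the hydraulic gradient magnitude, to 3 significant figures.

0.0144

Taking P-1 as reference: P-2−P-1 = (-130, 40, -1.52); P-3−P-1 = (-110, 25, -1.18).
Determinant of the coordinate differences = (-130)·25 − (-110)·40 = 1150.
∂h/∂x = [(-1.52)·25 − (-1.18)·40] / 1150 = +0.008000
∂h/∂y = [(-130)·(-1.18) − (-110)·(-1.52)] / 1150 = -0.01200
|∇h| = √(0.008000² + -0.01200²) = 0.01442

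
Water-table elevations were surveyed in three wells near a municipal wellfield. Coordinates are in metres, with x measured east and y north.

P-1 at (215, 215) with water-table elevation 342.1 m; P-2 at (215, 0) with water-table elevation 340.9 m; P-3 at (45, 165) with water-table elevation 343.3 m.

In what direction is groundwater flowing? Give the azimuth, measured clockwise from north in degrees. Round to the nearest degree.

123°

Three-point gradient (reference P-1): Δ to P-2 = (0, -215, -1.2), Δ to P-3 = (-170, -50, +1.2).
∂h/∂x = -0.008700, ∂h/∂y = +0.005581 (det = -36550).
Flow direction (−∇h) has components (+0.008700 E, -0.005581 N).
Azimuth = atan2(E, N) = atan2(+0.008700, -0.005581) = 122.7° ≈ 123°.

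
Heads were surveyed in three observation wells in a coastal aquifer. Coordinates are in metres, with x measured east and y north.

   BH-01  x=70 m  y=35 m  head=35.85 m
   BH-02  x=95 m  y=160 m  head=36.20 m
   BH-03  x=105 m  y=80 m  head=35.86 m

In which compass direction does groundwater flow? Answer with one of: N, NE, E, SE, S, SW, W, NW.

SE

Three-point gradient (reference BH-01): Δ to BH-02 = (25, 125, +0.35), Δ to BH-03 = (35, 45, +0.01).
∂h/∂x = -0.004462, ∂h/∂y = +0.003692 (det = -3250).
Flow = −∇h = (+0.004462 east, -0.003692 north), which points southeast.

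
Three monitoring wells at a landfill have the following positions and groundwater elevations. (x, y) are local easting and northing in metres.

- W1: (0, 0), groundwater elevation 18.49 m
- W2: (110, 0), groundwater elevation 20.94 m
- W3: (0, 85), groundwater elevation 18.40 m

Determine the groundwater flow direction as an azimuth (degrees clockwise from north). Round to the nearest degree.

∂h/∂x = (20.94 − 18.49) / (110 − 0) = +0.02227
∂h/∂y = (18.40 − 18.49) / (85 − 0) = -0.001059
Flow direction (−∇h) has components (-0.02227 E, +0.001059 N).
Azimuth = atan2(E, N) = atan2(-0.02227, +0.001059) = 272.7° ≈ 273°.

273°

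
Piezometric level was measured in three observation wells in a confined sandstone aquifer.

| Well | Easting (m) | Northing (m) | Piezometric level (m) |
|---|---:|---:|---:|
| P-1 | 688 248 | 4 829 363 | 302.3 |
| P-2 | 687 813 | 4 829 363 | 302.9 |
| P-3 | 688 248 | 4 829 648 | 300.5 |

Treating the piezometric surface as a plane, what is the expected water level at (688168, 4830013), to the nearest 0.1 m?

∂h/∂x = (302.9 − 302.3) / (687813 − 688248) = -0.001379
∂h/∂y = (300.5 − 302.3) / (4829648 − 4829363) = -0.006316
h(688168, 4830013) = 302.3 + (-0.001379)·(-80) + (-0.006316)·(650) = 302.3 +0.110 -4.105 = 298.305 m.

298.3 m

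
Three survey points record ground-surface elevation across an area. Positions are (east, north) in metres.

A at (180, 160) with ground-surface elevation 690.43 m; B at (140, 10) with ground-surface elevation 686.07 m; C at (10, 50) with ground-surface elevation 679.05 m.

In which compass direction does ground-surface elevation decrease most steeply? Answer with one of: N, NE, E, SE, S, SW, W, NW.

W

Differences from A: to B (Δx, Δy, Δh) = (-40, -150, -4.36); to C = (-170, -110, -11.38).
Solve a·Δx + b·Δy = Δz: det = (-40)·(-110) − (-170)·(-150) = -21100.
∂z/∂x = [(-4.36)·(-110) − (-11.38)·(-150)] / -21100 = +0.05817
∂z/∂y = [(-40)·(-11.38) − (-170)·(-4.36)] / -21100 = +0.01355
Steepest decrease is along −∇f = (-0.05817 E, -0.01355 N) → west.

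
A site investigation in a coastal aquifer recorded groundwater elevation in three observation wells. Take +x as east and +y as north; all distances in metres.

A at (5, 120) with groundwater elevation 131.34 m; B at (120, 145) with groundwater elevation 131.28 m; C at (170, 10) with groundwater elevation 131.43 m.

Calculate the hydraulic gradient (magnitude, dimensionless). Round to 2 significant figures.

0.0012

Differences from A: to B (Δx, Δy, Δh) = (115, 25, -0.06); to C = (165, -110, +0.09).
Solve a·Δx + b·Δy = Δh: det = 115·(-110) − 165·25 = -16775.
∂h/∂x = [(-0.06)·(-110) − (+0.09)·25] / -16775 = -0.0002593
∂h/∂y = [115·(+0.09) − 165·(-0.06)] / -16775 = -0.001207
|∇h| = √(-0.0002593² + -0.001207²) = 0.001235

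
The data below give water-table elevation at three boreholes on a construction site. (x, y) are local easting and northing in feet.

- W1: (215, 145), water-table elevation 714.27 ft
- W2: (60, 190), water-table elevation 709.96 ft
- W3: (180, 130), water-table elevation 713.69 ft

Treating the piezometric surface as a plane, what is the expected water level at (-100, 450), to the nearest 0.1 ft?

Taking W1 as reference: W2−W1 = (-155, 45, -4.31); W3−W1 = (-35, -15, -0.58).
Solve a·Δx + b·Δy = Δh: det = (-155)·(-15) − (-35)·45 = 3900.
∂h/∂x = [(-4.31)·(-15) − (-0.58)·45] / 3900 = +0.02327
∂h/∂y = [(-155)·(-0.58) − (-35)·(-4.31)] / 3900 = -0.01563
h(-100, 450) = 714.27 + (+0.02327)·(-315) + (-0.01563)·(305) = 714.27 -7.330 -4.767 = 702.174 ft.

702.2 ft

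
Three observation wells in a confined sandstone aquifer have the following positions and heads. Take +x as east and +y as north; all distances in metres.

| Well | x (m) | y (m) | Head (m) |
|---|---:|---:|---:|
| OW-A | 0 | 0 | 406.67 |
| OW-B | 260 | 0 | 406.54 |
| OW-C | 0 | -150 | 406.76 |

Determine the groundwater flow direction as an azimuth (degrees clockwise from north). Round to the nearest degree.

040°

∂h/∂x = (406.54 − 406.67) / (260 − 0) = -0.0005000
∂h/∂y = (406.76 − 406.67) / (-150 − 0) = -0.0006000
Flow direction (−∇h) has components (+0.0005000 E, +0.0006000 N).
Azimuth = atan2(E, N) = atan2(+0.0005000, +0.0006000) = 39.8° ≈ 040°.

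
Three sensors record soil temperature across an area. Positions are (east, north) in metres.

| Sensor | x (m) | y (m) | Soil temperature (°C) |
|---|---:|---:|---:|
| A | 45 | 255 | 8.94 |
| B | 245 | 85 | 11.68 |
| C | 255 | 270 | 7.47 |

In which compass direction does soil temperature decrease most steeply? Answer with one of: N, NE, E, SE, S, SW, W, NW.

With T = a·x + b·y + c and A as origin, the differences give:
  200·a + (-170)·b = +2.74
  210·a + 15·b = -1.47
Eliminate b (×15 and ×(-170), subtract): 38700·a = -208.800 → a = ∂T/∂x = -0.005395
Back-substitute: b = ∂T/∂y = -0.02247.
Steepest decrease is along −∇f = (+0.005395 E, +0.02247 N) → north.

N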